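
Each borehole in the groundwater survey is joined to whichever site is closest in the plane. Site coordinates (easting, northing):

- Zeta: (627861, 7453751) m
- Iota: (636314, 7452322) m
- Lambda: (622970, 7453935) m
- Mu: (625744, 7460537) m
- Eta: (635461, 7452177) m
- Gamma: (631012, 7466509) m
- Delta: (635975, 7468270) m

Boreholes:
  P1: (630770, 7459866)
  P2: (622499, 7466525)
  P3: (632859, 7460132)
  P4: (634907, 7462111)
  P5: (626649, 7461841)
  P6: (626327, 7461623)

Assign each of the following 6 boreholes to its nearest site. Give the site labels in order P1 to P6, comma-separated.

P1 → Mu (d²=25710917.00)
P2 → Mu (d²=46386169.00)
P3 → Gamma (d²=44077538.00)
P4 → Gamma (d²=34513429.00)
P5 → Mu (d²=2519441.00)
P6 → Mu (d²=1519285.00)

Mu, Mu, Gamma, Gamma, Mu, Mu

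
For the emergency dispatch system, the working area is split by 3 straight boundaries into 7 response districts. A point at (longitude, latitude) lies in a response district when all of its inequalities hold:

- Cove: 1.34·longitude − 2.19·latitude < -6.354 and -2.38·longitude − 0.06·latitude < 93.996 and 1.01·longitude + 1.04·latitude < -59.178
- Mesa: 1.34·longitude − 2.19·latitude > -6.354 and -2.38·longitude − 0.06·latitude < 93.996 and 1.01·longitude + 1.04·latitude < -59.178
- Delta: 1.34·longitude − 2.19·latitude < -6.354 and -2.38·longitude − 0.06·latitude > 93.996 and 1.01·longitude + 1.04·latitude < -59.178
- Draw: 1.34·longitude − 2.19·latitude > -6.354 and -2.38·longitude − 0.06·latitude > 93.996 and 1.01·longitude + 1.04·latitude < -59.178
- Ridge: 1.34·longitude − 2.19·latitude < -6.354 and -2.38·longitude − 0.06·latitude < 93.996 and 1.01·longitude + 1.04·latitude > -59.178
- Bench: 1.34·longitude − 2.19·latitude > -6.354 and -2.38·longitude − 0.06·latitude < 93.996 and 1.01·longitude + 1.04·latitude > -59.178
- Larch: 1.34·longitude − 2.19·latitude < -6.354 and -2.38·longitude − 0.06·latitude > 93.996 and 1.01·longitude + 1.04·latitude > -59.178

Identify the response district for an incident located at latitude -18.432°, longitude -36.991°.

Ridge

1.34·-36.991 − 2.19·-18.432 = -9.202, which is < -6.354
-2.38·-36.991 − 0.06·-18.432 = 89.144, which is < 93.996
1.01·-36.991 + 1.04·-18.432 = -56.530, which is > -59.178
This sign pattern matches Ridge.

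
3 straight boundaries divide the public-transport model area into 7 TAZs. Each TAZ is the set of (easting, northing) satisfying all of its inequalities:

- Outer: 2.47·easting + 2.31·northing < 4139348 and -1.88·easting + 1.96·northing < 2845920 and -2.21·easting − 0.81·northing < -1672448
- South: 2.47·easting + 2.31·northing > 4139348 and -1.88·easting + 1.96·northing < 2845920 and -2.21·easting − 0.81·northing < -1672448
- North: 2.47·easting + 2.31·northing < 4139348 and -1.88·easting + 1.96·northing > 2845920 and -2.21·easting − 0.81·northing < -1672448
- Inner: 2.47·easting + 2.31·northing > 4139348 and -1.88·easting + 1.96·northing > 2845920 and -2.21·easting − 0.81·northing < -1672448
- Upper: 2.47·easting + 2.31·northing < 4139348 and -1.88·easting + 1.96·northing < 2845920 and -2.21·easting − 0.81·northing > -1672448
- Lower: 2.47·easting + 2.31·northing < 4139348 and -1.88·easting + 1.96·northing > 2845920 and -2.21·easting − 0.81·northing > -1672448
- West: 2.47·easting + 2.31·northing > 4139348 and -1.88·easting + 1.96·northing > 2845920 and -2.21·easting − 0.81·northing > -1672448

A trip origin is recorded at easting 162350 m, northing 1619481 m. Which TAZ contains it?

2.47·162350 + 2.31·1619481 = 4142005.610, which is > 4139348
-1.88·162350 + 1.96·1619481 = 2868964.760, which is > 2845920
-2.21·162350 − 0.81·1619481 = -1670573.110, which is > -1672448
This sign pattern matches West.

West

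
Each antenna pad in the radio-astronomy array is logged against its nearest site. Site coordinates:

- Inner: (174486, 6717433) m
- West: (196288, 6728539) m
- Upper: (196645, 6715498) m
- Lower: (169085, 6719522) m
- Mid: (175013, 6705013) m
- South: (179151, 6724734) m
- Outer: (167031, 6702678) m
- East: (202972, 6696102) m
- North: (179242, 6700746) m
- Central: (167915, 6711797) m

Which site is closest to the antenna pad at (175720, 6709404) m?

Squared distances to each site:
Inner: 65987597.000; West: 789190849.000; Upper: 474992461.000; Lower: 146397149.000; Mid: 19780730.000; South: 246780661.000; Outer: 120737797.000; East: 919614708.000; North: 87365448.000; Central: 66644474.000.
Minimum at Mid.

Mid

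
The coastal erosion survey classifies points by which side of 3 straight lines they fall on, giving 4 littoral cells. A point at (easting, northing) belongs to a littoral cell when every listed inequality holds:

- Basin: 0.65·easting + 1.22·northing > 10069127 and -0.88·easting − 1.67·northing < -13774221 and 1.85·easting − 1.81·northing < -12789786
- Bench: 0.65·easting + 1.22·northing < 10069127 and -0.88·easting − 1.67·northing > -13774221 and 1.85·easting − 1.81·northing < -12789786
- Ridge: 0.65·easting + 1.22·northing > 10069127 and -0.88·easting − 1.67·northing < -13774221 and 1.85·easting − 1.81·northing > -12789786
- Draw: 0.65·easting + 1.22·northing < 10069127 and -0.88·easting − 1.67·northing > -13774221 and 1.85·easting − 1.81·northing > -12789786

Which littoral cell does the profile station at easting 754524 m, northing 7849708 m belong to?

Bench

0.65·754524 + 1.22·7849708 = 10067084.360, which is < 10069127
-0.88·754524 − 1.67·7849708 = -13772993.480, which is > -13774221
1.85·754524 − 1.81·7849708 = -12812102.080, which is < -12789786
This sign pattern matches Bench.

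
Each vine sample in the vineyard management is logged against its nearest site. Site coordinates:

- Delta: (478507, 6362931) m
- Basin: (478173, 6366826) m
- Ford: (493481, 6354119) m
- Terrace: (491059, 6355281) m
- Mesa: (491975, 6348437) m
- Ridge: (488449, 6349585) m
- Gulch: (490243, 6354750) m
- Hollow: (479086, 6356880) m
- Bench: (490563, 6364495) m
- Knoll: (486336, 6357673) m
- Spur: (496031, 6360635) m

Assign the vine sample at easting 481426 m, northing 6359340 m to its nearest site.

Hollow

Squared distances to each site:
Delta: 21415842.000; Basin: 66622205.000; Ford: 172581866.000; Terrace: 109270170.000; Mesa: 230156810.000; Ridge: 144482554.000; Gulch: 98807589.000; Hollow: 11527200.000; Bench: 110058794.000; Knoll: 26886989.000; Spur: 214983050.000.
Minimum at Hollow.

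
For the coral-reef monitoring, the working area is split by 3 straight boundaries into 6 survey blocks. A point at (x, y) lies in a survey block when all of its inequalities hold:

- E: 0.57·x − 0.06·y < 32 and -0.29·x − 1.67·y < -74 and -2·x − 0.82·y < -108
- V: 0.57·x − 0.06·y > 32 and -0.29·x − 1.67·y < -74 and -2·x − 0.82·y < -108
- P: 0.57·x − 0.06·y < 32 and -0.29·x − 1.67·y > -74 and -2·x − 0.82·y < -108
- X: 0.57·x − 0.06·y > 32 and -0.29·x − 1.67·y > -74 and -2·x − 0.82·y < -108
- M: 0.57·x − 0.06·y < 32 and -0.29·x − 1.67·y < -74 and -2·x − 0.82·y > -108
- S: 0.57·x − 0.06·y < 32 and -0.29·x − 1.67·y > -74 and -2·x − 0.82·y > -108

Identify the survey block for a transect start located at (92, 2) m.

X

0.57·92 − 0.06·2 = 52.320, which is > 32
-0.29·92 − 1.67·2 = -30.020, which is > -74
-2·92 − 0.82·2 = -185.640, which is < -108
This sign pattern matches X.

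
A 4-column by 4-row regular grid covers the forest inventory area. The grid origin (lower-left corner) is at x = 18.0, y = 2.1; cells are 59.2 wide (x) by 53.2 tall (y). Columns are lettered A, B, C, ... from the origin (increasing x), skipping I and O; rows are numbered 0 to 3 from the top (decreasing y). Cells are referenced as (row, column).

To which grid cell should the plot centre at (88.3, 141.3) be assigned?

(1, B)

Column index: ⌊(88.3 − 18.0) / 59.2⌋ = ⌊1.188⌋ = 1 → column B
Row offset from origin: ⌊(141.3 − 2.1) / 53.2⌋ = ⌊2.617⌋ = 2 → row 1 (counted from top)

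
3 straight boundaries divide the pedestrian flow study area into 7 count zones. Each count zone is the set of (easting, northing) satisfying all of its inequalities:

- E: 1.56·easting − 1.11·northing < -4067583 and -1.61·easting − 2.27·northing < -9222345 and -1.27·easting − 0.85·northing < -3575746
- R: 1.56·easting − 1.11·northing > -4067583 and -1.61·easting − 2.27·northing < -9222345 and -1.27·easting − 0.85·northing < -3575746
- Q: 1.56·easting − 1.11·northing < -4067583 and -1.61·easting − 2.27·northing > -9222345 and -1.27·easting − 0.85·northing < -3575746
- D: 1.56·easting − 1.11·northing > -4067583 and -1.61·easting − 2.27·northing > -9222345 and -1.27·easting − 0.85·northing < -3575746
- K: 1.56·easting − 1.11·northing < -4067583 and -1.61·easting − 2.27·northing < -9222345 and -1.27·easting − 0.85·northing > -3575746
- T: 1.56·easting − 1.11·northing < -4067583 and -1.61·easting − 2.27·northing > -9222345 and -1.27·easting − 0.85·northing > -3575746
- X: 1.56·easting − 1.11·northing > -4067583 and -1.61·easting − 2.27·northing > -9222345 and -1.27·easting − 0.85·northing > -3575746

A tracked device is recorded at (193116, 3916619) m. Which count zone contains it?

1.56·193116 − 1.11·3916619 = -4046186.130, which is > -4067583
-1.61·193116 − 2.27·3916619 = -9201641.890, which is > -9222345
-1.27·193116 − 0.85·3916619 = -3574383.470, which is > -3575746
This sign pattern matches X.

X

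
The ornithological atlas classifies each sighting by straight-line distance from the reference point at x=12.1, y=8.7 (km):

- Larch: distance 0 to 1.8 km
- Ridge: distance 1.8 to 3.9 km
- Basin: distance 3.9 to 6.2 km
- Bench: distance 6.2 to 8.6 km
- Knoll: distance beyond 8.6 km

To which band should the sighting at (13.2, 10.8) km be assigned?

Distance = √((13.2−12.1)² + (10.8−8.7)²) = √(1.210 + 4.410) = 2.371 km.
1.8 ≤ 2.371 < 3.9 → Ridge.

Ridge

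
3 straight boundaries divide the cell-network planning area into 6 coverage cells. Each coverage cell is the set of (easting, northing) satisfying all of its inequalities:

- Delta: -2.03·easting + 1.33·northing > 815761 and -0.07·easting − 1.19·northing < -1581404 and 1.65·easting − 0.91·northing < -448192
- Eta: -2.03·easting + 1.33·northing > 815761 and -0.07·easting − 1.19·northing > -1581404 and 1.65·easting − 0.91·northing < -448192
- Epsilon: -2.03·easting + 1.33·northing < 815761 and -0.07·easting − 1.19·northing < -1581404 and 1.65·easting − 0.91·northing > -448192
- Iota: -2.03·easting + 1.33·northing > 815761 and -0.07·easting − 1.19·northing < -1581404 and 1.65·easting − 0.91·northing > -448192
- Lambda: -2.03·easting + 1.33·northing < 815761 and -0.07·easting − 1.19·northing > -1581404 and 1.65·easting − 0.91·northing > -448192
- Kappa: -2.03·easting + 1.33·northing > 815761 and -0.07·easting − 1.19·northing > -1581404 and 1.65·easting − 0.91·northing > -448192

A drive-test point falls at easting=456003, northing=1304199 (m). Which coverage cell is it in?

Epsilon

-2.03·456003 + 1.33·1304199 = 808898.580, which is < 815761
-0.07·456003 − 1.19·1304199 = -1583917.020, which is < -1581404
1.65·456003 − 0.91·1304199 = -434416.140, which is > -448192
This sign pattern matches Epsilon.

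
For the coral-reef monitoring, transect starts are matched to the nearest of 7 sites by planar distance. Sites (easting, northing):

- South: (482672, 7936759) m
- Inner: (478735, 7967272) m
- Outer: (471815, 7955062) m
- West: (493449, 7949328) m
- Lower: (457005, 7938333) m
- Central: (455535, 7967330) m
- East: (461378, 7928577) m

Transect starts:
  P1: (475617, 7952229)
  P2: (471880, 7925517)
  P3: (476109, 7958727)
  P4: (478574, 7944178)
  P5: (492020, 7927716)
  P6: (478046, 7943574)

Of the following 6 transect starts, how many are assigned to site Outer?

2

P1 → Outer
P2 → East
P3 → Outer
P4 → South
P5 → South
P6 → South
2 of the 6 go to Outer.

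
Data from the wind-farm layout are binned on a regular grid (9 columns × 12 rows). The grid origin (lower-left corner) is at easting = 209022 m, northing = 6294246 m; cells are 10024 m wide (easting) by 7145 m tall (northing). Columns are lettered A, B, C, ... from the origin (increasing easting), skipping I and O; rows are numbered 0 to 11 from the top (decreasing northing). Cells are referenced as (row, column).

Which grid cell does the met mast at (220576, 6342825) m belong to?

Column index: ⌊(220576 − 209022) / 10024⌋ = ⌊1.153⌋ = 1 → column B
Row offset from origin: ⌊(6342825 − 6294246) / 7145⌋ = ⌊6.799⌋ = 6 → row 5 (counted from top)

(5, B)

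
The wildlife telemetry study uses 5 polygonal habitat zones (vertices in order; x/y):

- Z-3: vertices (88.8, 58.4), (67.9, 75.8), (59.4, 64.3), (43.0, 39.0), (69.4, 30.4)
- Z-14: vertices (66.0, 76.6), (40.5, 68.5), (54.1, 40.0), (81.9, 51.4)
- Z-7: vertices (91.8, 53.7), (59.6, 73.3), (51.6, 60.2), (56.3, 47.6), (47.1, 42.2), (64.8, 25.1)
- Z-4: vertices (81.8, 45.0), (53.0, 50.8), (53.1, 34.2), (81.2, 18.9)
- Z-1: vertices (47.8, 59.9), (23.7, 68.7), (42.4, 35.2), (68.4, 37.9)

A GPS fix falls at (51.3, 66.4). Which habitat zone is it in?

Z-14

Cast a ray rightward from (51.3, 66.4). For each polygon, the edges (by vertex number in listed order) whose endpoints lie on opposite sides of y = 66.4, where each meets that height, and whether that is right or left of the point:
Z-3: 1–2 at x≈79.19 (right), 2–3 at x≈60.95 (right) → 2 crossings.
Z-14: 2–3 at x≈41.50 (left), 4–1 at x≈72.44 (right) → 1 crossing.
Z-7: 1–2 at x≈70.94 (right), 2–3 at x≈55.39 (right) → 2 crossings.
Z-4: no edge straddles that height → 0 crossings.
Z-1: 1–2 at x≈30.00 (left), 2–3 at x≈24.98 (left) → 0 crossings.
Only Z-14 has an odd count, so the point is inside Z-14.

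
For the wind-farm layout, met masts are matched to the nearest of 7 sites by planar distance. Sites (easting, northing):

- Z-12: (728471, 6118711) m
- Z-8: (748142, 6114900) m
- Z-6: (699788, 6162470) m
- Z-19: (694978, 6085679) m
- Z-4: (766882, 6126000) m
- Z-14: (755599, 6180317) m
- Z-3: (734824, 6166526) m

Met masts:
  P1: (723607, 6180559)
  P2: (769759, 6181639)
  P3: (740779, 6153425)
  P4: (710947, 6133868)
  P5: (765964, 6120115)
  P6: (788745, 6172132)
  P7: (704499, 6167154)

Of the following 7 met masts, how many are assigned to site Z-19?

0

P1 → Z-3
P2 → Z-14
P3 → Z-3
P4 → Z-12
P5 → Z-4
P6 → Z-14
P7 → Z-6
0 of the 7 go to Z-19.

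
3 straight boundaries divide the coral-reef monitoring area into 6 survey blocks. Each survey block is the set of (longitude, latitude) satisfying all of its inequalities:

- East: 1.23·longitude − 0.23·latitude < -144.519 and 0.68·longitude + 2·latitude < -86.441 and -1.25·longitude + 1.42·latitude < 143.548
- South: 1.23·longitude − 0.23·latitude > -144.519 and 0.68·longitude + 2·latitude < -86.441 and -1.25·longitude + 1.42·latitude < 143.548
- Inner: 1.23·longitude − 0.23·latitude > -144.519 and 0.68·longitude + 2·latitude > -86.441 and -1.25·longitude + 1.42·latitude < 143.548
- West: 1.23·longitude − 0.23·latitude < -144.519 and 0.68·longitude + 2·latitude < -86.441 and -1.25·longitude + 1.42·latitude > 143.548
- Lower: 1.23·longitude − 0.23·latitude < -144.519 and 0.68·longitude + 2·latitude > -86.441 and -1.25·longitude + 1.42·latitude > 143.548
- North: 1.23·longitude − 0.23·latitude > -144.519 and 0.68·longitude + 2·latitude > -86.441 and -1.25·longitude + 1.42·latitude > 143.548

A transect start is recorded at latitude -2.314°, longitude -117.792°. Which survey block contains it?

1.23·-117.792 − 0.23·-2.314 = -144.352, which is > -144.519
0.68·-117.792 + 2·-2.314 = -84.727, which is > -86.441
-1.25·-117.792 + 1.42·-2.314 = 143.954, which is > 143.548
This sign pattern matches North.

North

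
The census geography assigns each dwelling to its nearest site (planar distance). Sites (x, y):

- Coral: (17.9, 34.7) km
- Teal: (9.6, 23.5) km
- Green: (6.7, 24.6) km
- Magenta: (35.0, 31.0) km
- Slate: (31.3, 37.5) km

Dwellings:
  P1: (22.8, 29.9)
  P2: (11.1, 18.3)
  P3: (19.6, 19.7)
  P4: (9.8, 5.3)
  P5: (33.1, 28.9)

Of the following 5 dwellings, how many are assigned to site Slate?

0

P1 → Coral
P2 → Teal
P3 → Teal
P4 → Teal
P5 → Magenta
0 of the 5 go to Slate.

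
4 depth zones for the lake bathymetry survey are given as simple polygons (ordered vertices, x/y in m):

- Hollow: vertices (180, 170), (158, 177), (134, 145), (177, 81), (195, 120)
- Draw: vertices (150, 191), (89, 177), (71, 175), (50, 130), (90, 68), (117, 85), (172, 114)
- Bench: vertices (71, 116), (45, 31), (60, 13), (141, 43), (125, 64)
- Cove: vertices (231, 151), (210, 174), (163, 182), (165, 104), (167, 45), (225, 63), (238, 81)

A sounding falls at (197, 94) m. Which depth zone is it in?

Cast a ray rightward from (197, 94). For each polygon, the edges (by vertex number in listed order) whose endpoints lie on opposite sides of y = 94, where each meets that height, and whether that is right or left of the point:
Hollow: 3–4 at x≈168.3 (left), 4–5 at x≈183.0 (left) → 0 crossings.
Draw: 4–5 at x≈73.2 (left), 6–7 at x≈134.1 (left) → 0 crossings.
Bench: 1–2 at x≈64.3 (left), 5–1 at x≈93.8 (left) → 0 crossings.
Cove: 4–5 at x≈165.3 (left), 7–1 at x≈236.7 (right) → 1 crossing.
Only Cove has an odd count, so the point is inside Cove.

Cove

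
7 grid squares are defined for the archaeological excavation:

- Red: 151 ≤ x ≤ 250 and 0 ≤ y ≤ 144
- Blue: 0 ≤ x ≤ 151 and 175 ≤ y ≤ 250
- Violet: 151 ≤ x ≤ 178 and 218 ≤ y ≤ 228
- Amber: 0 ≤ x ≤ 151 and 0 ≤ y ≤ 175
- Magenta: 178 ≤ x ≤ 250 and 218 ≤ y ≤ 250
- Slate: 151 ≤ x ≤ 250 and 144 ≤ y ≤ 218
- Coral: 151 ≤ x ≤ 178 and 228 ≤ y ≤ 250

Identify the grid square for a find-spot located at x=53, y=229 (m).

The point has x = 53 and y = 229.
Only Blue satisfies 0 ≤ x ≤ 151 and 175 ≤ y ≤ 250.

Blue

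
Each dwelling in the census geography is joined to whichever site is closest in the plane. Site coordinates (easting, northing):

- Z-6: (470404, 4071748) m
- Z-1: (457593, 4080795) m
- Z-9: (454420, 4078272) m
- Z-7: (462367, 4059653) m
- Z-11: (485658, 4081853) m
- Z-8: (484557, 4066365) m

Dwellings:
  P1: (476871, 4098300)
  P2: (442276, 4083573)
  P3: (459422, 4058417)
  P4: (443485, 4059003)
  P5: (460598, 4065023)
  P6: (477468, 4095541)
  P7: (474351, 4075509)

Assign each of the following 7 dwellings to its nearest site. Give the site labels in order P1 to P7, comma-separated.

P1 → Z-11 (d²=347715178.00)
P2 → Z-9 (d²=175577337.00)
P3 → Z-7 (d²=10200721.00)
P4 → Z-7 (d²=356952424.00)
P5 → Z-7 (d²=31966261.00)
P6 → Z-11 (d²=254437444.00)
P7 → Z-6 (d²=29723930.00)

Z-11, Z-9, Z-7, Z-7, Z-7, Z-11, Z-6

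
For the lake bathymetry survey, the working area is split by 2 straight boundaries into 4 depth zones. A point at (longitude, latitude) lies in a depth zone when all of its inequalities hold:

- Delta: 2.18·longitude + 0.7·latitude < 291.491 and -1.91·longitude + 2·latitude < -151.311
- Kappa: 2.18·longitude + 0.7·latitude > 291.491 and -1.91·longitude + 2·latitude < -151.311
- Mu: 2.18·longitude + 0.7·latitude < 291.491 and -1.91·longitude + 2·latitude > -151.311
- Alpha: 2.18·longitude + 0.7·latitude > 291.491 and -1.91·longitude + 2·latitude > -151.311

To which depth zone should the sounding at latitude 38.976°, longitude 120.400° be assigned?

2.18·120.400 + 0.7·38.976 = 289.755, which is < 291.491
-1.91·120.400 + 2·38.976 = -152.012, which is < -151.311
This sign pattern matches Delta.

Delta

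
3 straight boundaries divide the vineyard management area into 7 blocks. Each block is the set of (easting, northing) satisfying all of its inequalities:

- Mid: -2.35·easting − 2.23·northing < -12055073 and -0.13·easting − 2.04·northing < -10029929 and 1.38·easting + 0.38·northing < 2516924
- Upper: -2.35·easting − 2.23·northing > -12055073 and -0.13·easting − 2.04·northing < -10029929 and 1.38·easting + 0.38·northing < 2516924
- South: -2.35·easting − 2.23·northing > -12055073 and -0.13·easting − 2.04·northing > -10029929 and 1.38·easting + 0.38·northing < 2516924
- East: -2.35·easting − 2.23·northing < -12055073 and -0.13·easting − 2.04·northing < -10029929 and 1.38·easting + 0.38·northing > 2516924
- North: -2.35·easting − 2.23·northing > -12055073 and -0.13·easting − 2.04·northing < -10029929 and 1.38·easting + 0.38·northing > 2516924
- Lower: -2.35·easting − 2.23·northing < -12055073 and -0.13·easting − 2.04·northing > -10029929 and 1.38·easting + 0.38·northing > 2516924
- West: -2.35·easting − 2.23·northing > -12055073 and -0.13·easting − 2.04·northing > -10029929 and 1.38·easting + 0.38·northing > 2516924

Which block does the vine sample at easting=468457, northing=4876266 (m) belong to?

South

-2.35·468457 − 2.23·4876266 = -11974947.130, which is > -12055073
-0.13·468457 − 2.04·4876266 = -10008482.050, which is > -10029929
1.38·468457 + 0.38·4876266 = 2499451.740, which is < 2516924
This sign pattern matches South.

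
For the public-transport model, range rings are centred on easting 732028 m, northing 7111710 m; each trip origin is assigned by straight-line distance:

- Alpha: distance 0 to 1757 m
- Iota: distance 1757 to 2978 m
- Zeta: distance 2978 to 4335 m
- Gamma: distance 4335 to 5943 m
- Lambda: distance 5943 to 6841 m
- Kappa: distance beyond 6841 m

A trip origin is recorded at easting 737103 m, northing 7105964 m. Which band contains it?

Kappa

Distance = √((737103−732028)² + (7105964−7111710)²) = √(25755625.000 + 33016516.000) = 7666.299 m.
6841 ≤ 7666.299 < ∞ → Kappa.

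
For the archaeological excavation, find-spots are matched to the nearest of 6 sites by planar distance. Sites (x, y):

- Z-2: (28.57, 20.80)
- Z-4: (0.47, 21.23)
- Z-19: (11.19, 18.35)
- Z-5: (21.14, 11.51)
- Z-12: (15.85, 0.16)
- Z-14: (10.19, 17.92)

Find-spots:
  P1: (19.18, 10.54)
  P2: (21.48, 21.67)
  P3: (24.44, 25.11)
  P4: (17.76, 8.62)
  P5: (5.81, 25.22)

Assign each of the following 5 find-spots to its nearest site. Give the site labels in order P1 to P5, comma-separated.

P1 → Z-5 (d²=4.78)
P2 → Z-2 (d²=51.02)
P3 → Z-2 (d²=35.63)
P4 → Z-5 (d²=19.78)
P5 → Z-4 (d²=44.44)

Z-5, Z-2, Z-2, Z-5, Z-4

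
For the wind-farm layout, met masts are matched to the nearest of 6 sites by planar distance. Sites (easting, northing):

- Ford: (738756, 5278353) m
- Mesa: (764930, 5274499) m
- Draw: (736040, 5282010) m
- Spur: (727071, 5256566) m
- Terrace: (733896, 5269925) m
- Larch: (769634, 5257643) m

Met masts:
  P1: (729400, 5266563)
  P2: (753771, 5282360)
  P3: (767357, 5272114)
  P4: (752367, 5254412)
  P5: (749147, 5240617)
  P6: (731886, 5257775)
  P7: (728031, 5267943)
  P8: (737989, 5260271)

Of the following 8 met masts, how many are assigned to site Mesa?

P1 → Terrace
P2 → Mesa
P3 → Mesa
P4 → Larch
P5 → Larch
P6 → Spur
P7 → Terrace
P8 → Terrace
2 of the 8 go to Mesa.

2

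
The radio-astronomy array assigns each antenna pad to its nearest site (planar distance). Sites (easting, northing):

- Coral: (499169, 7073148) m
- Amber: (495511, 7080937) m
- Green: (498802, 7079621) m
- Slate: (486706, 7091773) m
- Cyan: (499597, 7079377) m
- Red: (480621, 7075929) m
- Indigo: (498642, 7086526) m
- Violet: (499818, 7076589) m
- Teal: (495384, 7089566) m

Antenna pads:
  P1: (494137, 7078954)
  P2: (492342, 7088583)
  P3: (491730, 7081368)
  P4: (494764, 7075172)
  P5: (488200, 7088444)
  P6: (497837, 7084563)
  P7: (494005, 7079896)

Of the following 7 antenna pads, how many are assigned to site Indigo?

1

P1 → Amber
P2 → Teal
P3 → Amber
P4 → Coral
P5 → Slate
P6 → Indigo
P7 → Amber
1 of the 7 goes to Indigo.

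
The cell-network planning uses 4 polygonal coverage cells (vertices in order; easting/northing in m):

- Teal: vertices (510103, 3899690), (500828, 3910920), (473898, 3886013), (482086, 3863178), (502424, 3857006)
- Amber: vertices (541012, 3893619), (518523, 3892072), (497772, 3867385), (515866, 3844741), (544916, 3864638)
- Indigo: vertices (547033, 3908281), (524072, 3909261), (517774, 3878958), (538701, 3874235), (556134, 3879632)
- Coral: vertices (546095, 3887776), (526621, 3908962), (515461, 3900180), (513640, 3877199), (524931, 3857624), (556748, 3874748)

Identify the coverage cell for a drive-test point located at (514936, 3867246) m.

Cast a ray rightward from (514936, 3867246). For each polygon, the edges (by vertex number in listed order) whose endpoints lie on opposite sides of northing = 3867246, where each meets that height, and whether that is right or left of the point:
Teal: 3–4 at easting≈480627.3 (left), 5–1 at easting≈504266.2 (left) → 0 crossings.
Amber: 3–4 at easting≈497883.1 (left), 5–1 at easting≈544564.7 (right) → 1 crossing.
Indigo: no edge straddles that height → 0 crossings.
Coral: 4–5 at easting≈519381.0 (right), 5–6 at easting≈542809.0 (right) → 2 crossings.
Only Amber has an odd count, so the point is inside Amber.

Amber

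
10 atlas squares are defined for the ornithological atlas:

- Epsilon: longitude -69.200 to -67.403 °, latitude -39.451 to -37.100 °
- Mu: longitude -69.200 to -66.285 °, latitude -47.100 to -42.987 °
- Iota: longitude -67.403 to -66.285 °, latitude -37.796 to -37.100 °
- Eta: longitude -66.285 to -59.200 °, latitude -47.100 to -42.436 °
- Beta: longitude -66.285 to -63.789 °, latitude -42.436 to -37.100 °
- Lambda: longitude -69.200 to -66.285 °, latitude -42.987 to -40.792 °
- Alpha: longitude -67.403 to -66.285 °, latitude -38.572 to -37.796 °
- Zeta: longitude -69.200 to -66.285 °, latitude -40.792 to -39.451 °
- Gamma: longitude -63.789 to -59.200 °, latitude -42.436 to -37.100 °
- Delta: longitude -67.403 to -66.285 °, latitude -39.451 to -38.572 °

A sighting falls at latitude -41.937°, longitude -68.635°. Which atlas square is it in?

The point has longitude = -68.635 and latitude = -41.937.
Only Lambda satisfies -69.200 ≤ longitude ≤ -66.285 and -42.987 ≤ latitude ≤ -40.792.

Lambda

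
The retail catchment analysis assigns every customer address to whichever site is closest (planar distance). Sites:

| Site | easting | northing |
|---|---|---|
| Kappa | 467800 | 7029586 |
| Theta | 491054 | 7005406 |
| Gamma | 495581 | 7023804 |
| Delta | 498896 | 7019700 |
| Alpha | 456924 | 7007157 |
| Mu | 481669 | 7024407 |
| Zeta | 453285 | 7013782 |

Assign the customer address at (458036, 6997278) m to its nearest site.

Alpha

Squared distances to each site:
Kappa: 1139142560.000; Theta: 1156252708.000; Gamma: 2113255701.000; Delta: 2172285684.000; Alpha: 98831185.000; Mu: 1294501330.000; Zeta: 294954017.000.
Minimum at Alpha.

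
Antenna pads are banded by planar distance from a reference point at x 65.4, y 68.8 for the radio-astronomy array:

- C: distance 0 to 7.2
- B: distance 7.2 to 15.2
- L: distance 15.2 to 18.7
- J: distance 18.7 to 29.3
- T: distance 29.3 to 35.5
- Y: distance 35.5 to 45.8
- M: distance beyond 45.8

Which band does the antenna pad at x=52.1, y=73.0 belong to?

Distance = √((52.1−65.4)² + (73.0−68.8)²) = √(176.890 + 17.640) = 13.947.
7.2 ≤ 13.947 < 15.2 → B.

B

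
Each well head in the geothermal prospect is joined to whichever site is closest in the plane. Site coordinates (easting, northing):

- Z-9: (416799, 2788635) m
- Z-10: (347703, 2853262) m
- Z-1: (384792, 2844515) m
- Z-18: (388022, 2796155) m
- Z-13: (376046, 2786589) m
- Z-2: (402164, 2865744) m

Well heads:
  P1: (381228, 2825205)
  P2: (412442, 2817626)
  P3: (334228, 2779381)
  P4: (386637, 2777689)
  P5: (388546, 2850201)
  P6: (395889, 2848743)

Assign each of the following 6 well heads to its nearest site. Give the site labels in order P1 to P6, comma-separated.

P1 → Z-1 (d²=385578196.00)
P2 → Z-9 (d²=859461530.00)
P3 → Z-13 (d²=1800700388.00)
P4 → Z-13 (d²=191379281.00)
P5 → Z-1 (d²=46423112.00)
P6 → Z-1 (d²=141019393.00)

Z-1, Z-9, Z-13, Z-13, Z-1, Z-1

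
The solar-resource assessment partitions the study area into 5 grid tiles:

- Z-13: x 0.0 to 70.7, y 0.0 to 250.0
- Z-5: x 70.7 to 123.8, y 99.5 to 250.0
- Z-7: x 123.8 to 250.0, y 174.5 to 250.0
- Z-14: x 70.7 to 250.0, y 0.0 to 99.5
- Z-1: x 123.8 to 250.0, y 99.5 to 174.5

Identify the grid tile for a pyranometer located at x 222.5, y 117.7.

The point has x = 222.5 and y = 117.7.
Only Z-1 satisfies 123.8 ≤ x ≤ 250.0 and 99.5 ≤ y ≤ 174.5.

Z-1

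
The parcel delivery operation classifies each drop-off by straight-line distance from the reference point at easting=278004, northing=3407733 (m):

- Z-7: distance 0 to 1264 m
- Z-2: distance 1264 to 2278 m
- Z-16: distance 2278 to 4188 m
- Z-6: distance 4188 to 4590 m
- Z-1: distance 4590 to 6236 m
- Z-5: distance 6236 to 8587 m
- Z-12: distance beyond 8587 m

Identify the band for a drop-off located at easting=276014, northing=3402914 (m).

Distance = √((276014−278004)² + (3402914−3407733)²) = √(3960100.000 + 23222761.000) = 5213.719 m.
4590 ≤ 5213.719 < 6236 → Z-1.

Z-1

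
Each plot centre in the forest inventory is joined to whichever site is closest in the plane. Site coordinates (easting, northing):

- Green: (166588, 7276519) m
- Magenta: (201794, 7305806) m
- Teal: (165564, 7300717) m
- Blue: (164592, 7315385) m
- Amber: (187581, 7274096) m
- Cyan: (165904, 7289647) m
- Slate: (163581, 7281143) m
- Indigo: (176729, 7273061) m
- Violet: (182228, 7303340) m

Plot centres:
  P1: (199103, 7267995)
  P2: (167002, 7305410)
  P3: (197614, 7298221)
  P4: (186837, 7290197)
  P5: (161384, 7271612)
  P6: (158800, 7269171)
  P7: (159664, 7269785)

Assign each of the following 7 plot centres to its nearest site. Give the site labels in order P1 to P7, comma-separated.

Amber, Teal, Magenta, Violet, Green, Green, Green

P1 → Amber (d²=169978685.00)
P2 → Teal (d²=24092093.00)
P3 → Magenta (d²=75004625.00)
P4 → Violet (d²=193981330.00)
P5 → Green (d²=51160265.00)
P6 → Green (d²=114646048.00)
P7 → Green (d²=93288532.00)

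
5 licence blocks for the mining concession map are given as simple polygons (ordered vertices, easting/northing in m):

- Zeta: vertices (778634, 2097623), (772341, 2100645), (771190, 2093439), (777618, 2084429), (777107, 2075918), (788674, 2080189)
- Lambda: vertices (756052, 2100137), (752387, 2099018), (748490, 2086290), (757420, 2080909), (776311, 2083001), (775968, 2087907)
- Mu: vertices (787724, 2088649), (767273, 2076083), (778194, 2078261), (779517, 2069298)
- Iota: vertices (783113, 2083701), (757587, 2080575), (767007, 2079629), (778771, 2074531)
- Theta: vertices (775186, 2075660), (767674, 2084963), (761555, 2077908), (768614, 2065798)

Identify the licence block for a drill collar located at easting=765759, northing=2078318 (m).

Cast a ray rightward from (765759, 2078318). For each polygon, the edges (by vertex number in listed order) whose endpoints lie on opposite sides of northing = 2078318, where each meets that height, and whether that is right or left of the point:
Zeta: 4–5 at easting≈777251.1 (right), 5–6 at easting≈783606.8 (right) → 2 crossings.
Lambda: no edge straddles that height → 0 crossings.
Mu: 1–2 at easting≈770910.4 (right), 4–1 at easting≈783342.5 (right) → 2 crossings.
Iota: 3–4 at easting≈770032.2 (right), 4–1 at easting≈780564.1 (right) → 2 crossings.
Theta: 1–2 at easting≈773039.7 (right), 2–3 at easting≈761910.6 (left) → 1 crossing.
Only Theta has an odd count, so the point is inside Theta.

Theta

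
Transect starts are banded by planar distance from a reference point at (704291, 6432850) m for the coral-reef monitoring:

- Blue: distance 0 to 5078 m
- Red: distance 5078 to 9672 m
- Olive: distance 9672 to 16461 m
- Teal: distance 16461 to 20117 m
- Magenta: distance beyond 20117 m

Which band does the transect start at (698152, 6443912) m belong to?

Olive

Distance = √((698152−704291)² + (6443912−6432850)²) = √(37687321.000 + 122367844.000) = 12651.291 m.
9672 ≤ 12651.291 < 16461 → Olive.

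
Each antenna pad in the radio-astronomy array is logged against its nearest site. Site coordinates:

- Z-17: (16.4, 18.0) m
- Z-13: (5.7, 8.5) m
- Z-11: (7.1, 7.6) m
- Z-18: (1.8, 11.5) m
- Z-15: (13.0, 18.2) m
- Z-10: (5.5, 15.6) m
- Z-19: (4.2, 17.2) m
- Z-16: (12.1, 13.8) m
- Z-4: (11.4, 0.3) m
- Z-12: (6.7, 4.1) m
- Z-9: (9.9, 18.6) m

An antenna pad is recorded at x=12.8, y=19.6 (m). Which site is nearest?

Z-15

Squared distances to each site:
Z-17: 15.520; Z-13: 173.620; Z-11: 176.490; Z-18: 186.610; Z-15: 2.000; Z-10: 69.290; Z-19: 79.720; Z-16: 34.130; Z-4: 374.450; Z-12: 277.460; Z-9: 9.410.
Minimum at Z-15.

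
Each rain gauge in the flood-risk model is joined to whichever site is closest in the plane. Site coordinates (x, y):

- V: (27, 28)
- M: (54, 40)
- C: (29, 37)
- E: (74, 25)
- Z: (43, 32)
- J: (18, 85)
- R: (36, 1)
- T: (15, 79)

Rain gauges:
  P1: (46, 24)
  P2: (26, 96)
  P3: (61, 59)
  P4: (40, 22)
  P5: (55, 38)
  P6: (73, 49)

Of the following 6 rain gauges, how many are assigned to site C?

P1 → Z
P2 → J
P3 → M
P4 → Z
P5 → M
P6 → M
0 of the 6 go to C.

0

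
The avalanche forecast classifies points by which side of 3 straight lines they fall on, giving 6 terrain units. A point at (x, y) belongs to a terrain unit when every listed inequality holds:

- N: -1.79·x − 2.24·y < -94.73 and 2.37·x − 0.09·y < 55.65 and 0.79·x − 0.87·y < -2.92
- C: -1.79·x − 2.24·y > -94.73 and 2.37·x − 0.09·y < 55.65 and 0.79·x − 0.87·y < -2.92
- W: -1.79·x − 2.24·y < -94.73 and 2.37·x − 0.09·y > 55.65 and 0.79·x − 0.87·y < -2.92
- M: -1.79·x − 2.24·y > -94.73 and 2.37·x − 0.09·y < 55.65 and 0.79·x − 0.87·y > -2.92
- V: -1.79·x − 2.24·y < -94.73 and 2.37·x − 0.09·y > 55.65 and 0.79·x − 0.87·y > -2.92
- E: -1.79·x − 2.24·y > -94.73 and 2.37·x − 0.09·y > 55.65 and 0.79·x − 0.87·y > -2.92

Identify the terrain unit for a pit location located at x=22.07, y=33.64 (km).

N

-1.79·22.07 − 2.24·33.64 = -114.859, which is < -94.73
2.37·22.07 − 0.09·33.64 = 49.278, which is < 55.65
0.79·22.07 − 0.87·33.64 = -11.831, which is < -2.92
This sign pattern matches N.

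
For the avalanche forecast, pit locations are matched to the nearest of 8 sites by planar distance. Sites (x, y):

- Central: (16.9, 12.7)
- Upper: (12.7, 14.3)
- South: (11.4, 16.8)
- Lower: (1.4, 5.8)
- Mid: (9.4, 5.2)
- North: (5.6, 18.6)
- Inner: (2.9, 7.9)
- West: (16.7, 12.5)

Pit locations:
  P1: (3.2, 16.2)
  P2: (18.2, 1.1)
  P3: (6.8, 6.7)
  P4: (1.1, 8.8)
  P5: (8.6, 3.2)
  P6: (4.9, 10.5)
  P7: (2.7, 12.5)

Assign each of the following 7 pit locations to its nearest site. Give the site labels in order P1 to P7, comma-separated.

North, Mid, Mid, Inner, Mid, Inner, Inner

P1 → North (d²=11.52)
P2 → Mid (d²=94.25)
P3 → Mid (d²=9.01)
P4 → Inner (d²=4.05)
P5 → Mid (d²=4.64)
P6 → Inner (d²=10.76)
P7 → Inner (d²=21.20)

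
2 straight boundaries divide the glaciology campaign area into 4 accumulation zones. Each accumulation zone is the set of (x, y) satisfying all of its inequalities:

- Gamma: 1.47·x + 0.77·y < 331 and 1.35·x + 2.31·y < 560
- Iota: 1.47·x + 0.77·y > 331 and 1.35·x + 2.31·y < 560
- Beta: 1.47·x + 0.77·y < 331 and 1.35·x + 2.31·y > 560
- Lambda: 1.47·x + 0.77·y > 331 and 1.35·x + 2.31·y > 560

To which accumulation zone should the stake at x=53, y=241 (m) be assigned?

1.47·53 + 0.77·241 = 263.480, which is < 331
1.35·53 + 2.31·241 = 628.260, which is > 560
This sign pattern matches Beta.

Beta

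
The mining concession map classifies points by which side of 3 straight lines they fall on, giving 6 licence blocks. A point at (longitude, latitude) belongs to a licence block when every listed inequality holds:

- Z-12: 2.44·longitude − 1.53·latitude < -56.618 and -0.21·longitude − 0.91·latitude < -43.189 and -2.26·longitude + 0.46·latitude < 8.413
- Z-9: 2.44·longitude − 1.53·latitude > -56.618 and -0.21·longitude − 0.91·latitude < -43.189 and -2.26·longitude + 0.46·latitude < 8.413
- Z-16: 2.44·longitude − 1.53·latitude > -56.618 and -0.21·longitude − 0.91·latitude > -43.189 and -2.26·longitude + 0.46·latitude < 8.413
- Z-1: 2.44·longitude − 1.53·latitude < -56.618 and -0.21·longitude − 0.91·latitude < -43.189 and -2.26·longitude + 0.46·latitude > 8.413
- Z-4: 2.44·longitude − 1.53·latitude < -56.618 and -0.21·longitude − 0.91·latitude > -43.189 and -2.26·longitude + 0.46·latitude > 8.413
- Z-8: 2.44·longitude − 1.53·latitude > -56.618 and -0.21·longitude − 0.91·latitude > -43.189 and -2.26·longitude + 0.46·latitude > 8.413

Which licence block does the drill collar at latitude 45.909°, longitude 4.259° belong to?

2.44·4.259 − 1.53·45.909 = -59.849, which is < -56.618
-0.21·4.259 − 0.91·45.909 = -42.672, which is > -43.189
-2.26·4.259 + 0.46·45.909 = 11.493, which is > 8.413
This sign pattern matches Z-4.

Z-4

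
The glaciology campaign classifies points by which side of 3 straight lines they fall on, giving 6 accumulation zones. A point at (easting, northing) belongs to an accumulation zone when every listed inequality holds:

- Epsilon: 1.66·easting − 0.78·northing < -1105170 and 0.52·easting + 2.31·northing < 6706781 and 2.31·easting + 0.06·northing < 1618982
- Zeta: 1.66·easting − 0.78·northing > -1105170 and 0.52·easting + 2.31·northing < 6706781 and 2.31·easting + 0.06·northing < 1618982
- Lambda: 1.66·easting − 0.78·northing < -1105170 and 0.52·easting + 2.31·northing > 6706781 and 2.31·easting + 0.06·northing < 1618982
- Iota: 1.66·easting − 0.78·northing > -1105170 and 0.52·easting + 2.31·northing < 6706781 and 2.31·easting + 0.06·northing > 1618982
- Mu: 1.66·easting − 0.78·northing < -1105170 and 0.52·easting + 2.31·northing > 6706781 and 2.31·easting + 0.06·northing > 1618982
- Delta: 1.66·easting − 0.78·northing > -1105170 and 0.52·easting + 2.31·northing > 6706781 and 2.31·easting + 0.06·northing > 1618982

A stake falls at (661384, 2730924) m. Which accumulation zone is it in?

Iota

1.66·661384 − 0.78·2730924 = -1032223.280, which is > -1105170
0.52·661384 + 2.31·2730924 = 6652354.120, which is < 6706781
2.31·661384 + 0.06·2730924 = 1691652.480, which is > 1618982
This sign pattern matches Iota.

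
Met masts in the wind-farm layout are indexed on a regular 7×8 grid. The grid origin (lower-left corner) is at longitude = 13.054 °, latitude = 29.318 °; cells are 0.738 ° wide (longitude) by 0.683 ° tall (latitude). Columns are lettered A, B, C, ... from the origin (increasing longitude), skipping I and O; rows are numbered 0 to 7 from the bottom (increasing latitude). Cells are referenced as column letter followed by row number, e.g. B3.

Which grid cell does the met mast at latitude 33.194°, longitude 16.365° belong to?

Column index: ⌊(16.365 − 13.054) / 0.738⌋ = ⌊4.486⌋ = 4 → column E
Row offset from origin: ⌊(33.194 − 29.318) / 0.683⌋ = ⌊5.675⌋ = 5 → row 5

E5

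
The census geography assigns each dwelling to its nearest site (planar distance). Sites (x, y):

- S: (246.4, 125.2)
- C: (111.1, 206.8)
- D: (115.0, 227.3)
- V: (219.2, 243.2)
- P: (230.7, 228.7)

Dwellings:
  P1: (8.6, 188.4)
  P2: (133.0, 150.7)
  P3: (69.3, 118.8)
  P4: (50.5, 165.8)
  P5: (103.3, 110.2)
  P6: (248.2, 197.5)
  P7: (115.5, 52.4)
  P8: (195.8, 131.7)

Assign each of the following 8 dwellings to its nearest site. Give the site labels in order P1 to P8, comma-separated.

P1 → C (d²=10844.81)
P2 → C (d²=3626.82)
P3 → C (d²=9491.24)
P4 → C (d²=5353.36)
P5 → C (d²=9392.40)
P6 → P (d²=1279.69)
P7 → S (d²=22434.65)
P8 → S (d²=2602.61)

C, C, C, C, C, P, S, S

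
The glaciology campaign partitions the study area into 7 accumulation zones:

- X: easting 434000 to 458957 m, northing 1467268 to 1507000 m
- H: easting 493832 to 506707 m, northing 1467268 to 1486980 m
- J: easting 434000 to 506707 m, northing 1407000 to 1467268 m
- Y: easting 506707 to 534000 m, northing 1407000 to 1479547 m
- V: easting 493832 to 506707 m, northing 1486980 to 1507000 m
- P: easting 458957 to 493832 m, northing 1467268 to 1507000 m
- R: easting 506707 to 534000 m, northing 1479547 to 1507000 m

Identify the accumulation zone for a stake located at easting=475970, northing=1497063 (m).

The point has easting = 475970 and northing = 1497063.
Only P satisfies 458957 ≤ easting ≤ 493832 and 1467268 ≤ northing ≤ 1507000.

P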